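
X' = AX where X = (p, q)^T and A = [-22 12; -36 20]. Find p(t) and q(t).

Coefficient matrix A = [[-22, 12], [-36, 20]].
Characteristic polynomial det(A - λI) = λ^2 + 2λ - 8 = 0.
Eigenvalues λ = -4, 2.
For λ=-4: (A-λI) row 1 is [-18, 12], so an eigenvector is (2, 3).
For λ=2: (A-λI) row 1 is [-24, 12], so an eigenvector is (-1, -2).
General solution: C_1e^(-4t)(2,3) + C_2e^(2t)(-1,-2).

p(t) = 2C_1e^(-4t) - C_2e^(2t), q(t) = 3C_1e^(-4t) - 2C_2e^(2t)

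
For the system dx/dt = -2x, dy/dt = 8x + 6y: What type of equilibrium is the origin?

saddle

A = [[-2,0],[8,6]]; det(A-λI) = λ^2 - 4λ - 12.
λ = 6, -2: opposite signs.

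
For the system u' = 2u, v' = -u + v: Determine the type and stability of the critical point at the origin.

A = [[2,0],[-1,1]]; det(A-λI) = λ^2 - 3λ + 2.
λ = 2, 1: both positive.

unstable node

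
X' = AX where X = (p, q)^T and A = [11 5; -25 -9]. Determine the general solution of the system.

p(t) = c_1e^(t)sin(5t) - c_2e^(t)cos(5t), q(t) = -2c_1e^(t)sin(5t) + c_1e^(t)cos(5t) + c_2e^(t)sin(5t) + 2c_2e^(t)cos(5t)

Coefficient matrix A = [[11, 5], [-25, -9]].
Characteristic polynomial det(A - λI) = λ^2 - 2λ + 26 = 0.
Eigenvalues λ = 1 ± 5i (complex conjugate pair).
For λ=1+5i: an eigenvector is (0,1) - i(1,-2) = (0 - i, 1 + 2i).
A real fundamental pair from Re and Im of e^((1+5i)t)v: X_1 = e^(t)(cos(5t)·(0,1) + sin(5t)·(1,-2)), X_2 = e^(t)(sin(5t)·(0,1) - cos(5t)·(1,-2)).
General solution: c_1X_1 + c_2X_2.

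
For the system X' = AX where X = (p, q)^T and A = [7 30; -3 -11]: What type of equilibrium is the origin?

A = [[7,30],[-3,-11]]; det(A-λI) = λ^2 + 4λ + 13.
λ = -2 ± 3i: negative real part.

stable spiral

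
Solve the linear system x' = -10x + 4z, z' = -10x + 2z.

Coefficient matrix A = [[-10, 4], [-10, 2]].
Characteristic polynomial det(A - λI) = λ^2 + 8λ + 20 = 0.
Eigenvalues λ = -4 ± 2i (complex conjugate pair).
For λ=-4+2i: an eigenvector is (1,1) - i(-1,-2) = (1 + i, 1 + 2i).
A real fundamental pair from Re and Im of e^((-4+2i)t)v: X_1 = e^(-4t)(cos(2t)·(1,1) + sin(2t)·(-1,-2)), X_2 = e^(-4t)(sin(2t)·(1,1) - cos(2t)·(-1,-2)).
General solution: c_1X_1 + c_2X_2.

x(t) = -c_1e^(-4t)sin(2t) + c_1e^(-4t)cos(2t) + c_2e^(-4t)sin(2t) + c_2e^(-4t)cos(2t), z(t) = -2c_1e^(-4t)sin(2t) + c_1e^(-4t)cos(2t) + c_2e^(-4t)sin(2t) + 2c_2e^(-4t)cos(2t)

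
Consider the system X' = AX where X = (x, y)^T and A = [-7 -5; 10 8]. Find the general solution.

x(t) = K_1e^(-2t) - K_2e^(3t), y(t) = -K_1e^(-2t) + 2K_2e^(3t)

Coefficient matrix A = [[-7, -5], [10, 8]].
Characteristic polynomial det(A - λI) = λ^2 - λ - 6 = 0.
Eigenvalues λ = -2, 3.
For λ=-2: (A-λI) row 1 is [-5, -5], so an eigenvector is (1, -1).
For λ=3: (A-λI) row 1 is [-10, -5], so an eigenvector is (-1, 2).
General solution: K_1e^(-2t)(1,-1) + K_2e^(3t)(-1,2).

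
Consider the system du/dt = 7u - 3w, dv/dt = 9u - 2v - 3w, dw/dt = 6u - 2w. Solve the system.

Coefficient matrix A = [[7, 0, -3], [9, -2, -3], [6, 0, -2]].
det(A - λI) = 0 gives eigenvalues λ = 1, -2, 4.
For λ=1: eigenvector (-1,-1,-2).
For λ=-2: eigenvector (0,1,0).
For λ=4: eigenvector (1,1,1).
General solution: c_1e^(t)(-1,-1,-2) + c_2e^(-2t)(0,1,0) + c_3e^(4t)(1,1,1).

u(t) = -c_1e^(t) + c_3e^(4t), v(t) = -c_1e^(t) + c_2e^(-2t) + c_3e^(4t), w(t) = -2c_1e^(t) + c_3e^(4t)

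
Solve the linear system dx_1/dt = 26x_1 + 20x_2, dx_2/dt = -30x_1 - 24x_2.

Coefficient matrix A = [[26, 20], [-30, -24]].
Characteristic polynomial det(A - λI) = λ^2 - 2λ - 24 = 0.
Eigenvalues λ = -4, 6.
For λ=-4: (A-λI) row 1 is [30, 20], so an eigenvector is (-2, 3).
For λ=6: (A-λI) row 1 is [20, 20], so an eigenvector is (-1, 1).
General solution: c_1e^(-4t)(-2,3) + c_2e^(6t)(-1,1).

x_1(t) = -2c_1e^(-4t) - c_2e^(6t), x_2(t) = 3c_1e^(-4t) + c_2e^(6t)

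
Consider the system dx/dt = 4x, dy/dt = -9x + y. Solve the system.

x(t) = c_1e^(4t), y(t) = -3c_1e^(4t) + c_2e^(t)

Coefficient matrix A = [[4, 0], [-9, 1]].
Characteristic polynomial det(A - λI) = λ^2 - 5λ + 4 = 0.
Eigenvalues λ = 4, 1.
For λ=4: (A-λI) row 2 is [-9, -3], so an eigenvector is (1, -3).
For λ=1: (A-λI) row 1 is [3, 0], so an eigenvector is (0, 1).
General solution: c_1e^(4t)(1,-3) + c_2e^(t)(0,1).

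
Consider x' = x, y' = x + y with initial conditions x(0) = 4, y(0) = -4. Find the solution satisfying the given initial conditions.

x(t) = 4e^(t), y(t) = 4te^(t) - 4e^(t)

Coefficient matrix A = [[1, 0], [1, 1]].
Characteristic polynomial det(A - λI) = λ^2 - 2λ + 1 = 0.
Single eigenvalue λ = 1 with algebraic multiplicity 2.
Eigenvector v = (0,-1); generalized eigenvector w with (A-λI)w=v is (-1,2).
General solution: e^(t)[C_1·v + C_2·(t·v + w)].
Applying x(0)=4, y(0)=-4 gives C_1=-4, C_2=-4.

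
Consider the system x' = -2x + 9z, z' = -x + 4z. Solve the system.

Coefficient matrix A = [[-2, 9], [-1, 4]].
Characteristic polynomial det(A - λI) = λ^2 - 2λ + 1 = 0.
Single eigenvalue λ = 1 with algebraic multiplicity 2.
Eigenvector v = (-3,-1); generalized eigenvector w with (A-λI)w=v is (1,0).
General solution: e^(t)[K_1·v + K_2·(t·v + w)].

x(t) = -3K_1e^(t) - 3K_2te^(t) + K_2e^(t), z(t) = -K_1e^(t) - K_2te^(t)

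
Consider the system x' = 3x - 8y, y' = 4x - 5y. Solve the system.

x(t) = K_1e^(-t)sin(4t) - K_1e^(-t)cos(4t) - K_2e^(-t)sin(4t) - K_2e^(-t)cos(4t), y(t) = -K_1e^(-t)cos(4t) - K_2e^(-t)sin(4t)

Coefficient matrix A = [[3, -8], [4, -5]].
Characteristic polynomial det(A - λI) = λ^2 + 2λ + 17 = 0.
Eigenvalues λ = -1 ± 4i (complex conjugate pair).
For λ=-1+4i: an eigenvector is (-1,-1) - i(1,0) = (-1 - i, -1).
A real fundamental pair from Re and Im of e^((-1+4i)t)v: X_1 = e^(-t)(cos(4t)·(-1,-1) + sin(4t)·(1,0)), X_2 = e^(-t)(sin(4t)·(-1,-1) - cos(4t)·(1,0)).
General solution: K_1X_1 + K_2X_2.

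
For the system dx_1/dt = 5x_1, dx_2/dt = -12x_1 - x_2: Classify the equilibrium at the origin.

A = [[5,0],[-12,-1]]; det(A-λI) = λ^2 - 4λ - 5.
λ = -1, 5: opposite signs.

saddle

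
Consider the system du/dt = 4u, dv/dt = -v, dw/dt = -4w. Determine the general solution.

u(t) = C_2e^(4t), v(t) = C_3e^(-t), w(t) = -C_1e^(-4t)

Coefficient matrix A = [[4, 0, 0], [0, -1, 0], [0, 0, -4]].
det(A - λI) = 0 gives eigenvalues λ = -4, 4, -1.
For λ=-4: eigenvector (0,0,-1).
For λ=4: eigenvector (1,0,0).
For λ=-1: eigenvector (0,1,0).
General solution: C_1e^(-4t)(0,0,-1) + C_2e^(4t)(1,0,0) + C_3e^(-t)(0,1,0).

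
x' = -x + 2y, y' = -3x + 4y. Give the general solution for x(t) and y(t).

Coefficient matrix A = [[-1, 2], [-3, 4]].
Characteristic polynomial det(A - λI) = λ^2 - 3λ + 2 = 0.
Eigenvalues λ = 1, 2.
For λ=1: (A-λI) row 1 is [-2, 2], so an eigenvector is (-1, -1).
For λ=2: (A-λI) row 1 is [-3, 2], so an eigenvector is (-2, -3).
General solution: C_1e^(t)(-1,-1) + C_2e^(2t)(-2,-3).

x(t) = -C_1e^(t) - 2C_2e^(2t), y(t) = -C_1e^(t) - 3C_2e^(2t)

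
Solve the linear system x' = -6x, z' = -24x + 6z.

Coefficient matrix A = [[-6, 0], [-24, 6]].
Characteristic polynomial det(A - λI) = λ^2 - 36 = 0.
Eigenvalues λ = -6, 6.
For λ=-6: (A-λI) row 2 is [-24, 12], so an eigenvector is (1, 2).
For λ=6: (A-λI) row 1 is [-12, 0], so an eigenvector is (0, 1).
General solution: c_1e^(-6t)(1,2) + c_2e^(6t)(0,1).

x(t) = c_1e^(-6t), z(t) = 2c_1e^(-6t) + c_2e^(6t)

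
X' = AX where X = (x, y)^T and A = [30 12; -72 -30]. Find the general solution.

x(t) = c_1e^(6t) + c_2e^(-6t), y(t) = -2c_1e^(6t) - 3c_2e^(-6t)

Coefficient matrix A = [[30, 12], [-72, -30]].
Characteristic polynomial det(A - λI) = λ^2 - 36 = 0.
Eigenvalues λ = 6, -6.
For λ=6: (A-λI) row 1 is [24, 12], so an eigenvector is (1, -2).
For λ=-6: (A-λI) row 1 is [36, 12], so an eigenvector is (1, -3).
General solution: c_1e^(6t)(1,-2) + c_2e^(-6t)(1,-3).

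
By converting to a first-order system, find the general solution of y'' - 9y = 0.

y(t) = C_1e^(3t) + C_2e^(-3t)

Let x_1 = y, x_2 = y'. Then x_1' = x_2 and x_2' = 9x_1.
A = [[0,1],[9,0]]; det(A-λI) = λ^2 - 9.
Eigenvalues λ = 3, -3 with eigenvectors (1,3), (1,-3).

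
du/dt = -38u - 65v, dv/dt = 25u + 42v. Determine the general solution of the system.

u(t) = -3K_1e^(2t)sin(5t) + 2K_1e^(2t)cos(5t) + 2K_2e^(2t)sin(5t) + 3K_2e^(2t)cos(5t), v(t) = 2K_1e^(2t)sin(5t) - K_1e^(2t)cos(5t) - K_2e^(2t)sin(5t) - 2K_2e^(2t)cos(5t)

Coefficient matrix A = [[-38, -65], [25, 42]].
Characteristic polynomial det(A - λI) = λ^2 - 4λ + 29 = 0.
Eigenvalues λ = 2 ± 5i (complex conjugate pair).
For λ=2+5i: an eigenvector is (2,-1) - i(-3,2) = (2 + 3i, -1 - 2i).
A real fundamental pair from Re and Im of e^((2+5i)t)v: X_1 = e^(2t)(cos(5t)·(2,-1) + sin(5t)·(-3,2)), X_2 = e^(2t)(sin(5t)·(2,-1) - cos(5t)·(-3,2)).
General solution: K_1X_1 + K_2X_2.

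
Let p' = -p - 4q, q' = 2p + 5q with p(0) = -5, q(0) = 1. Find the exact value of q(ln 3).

-69

A = [[-1,-4],[2,5]]; eigenvalues λ = 1, 3.
Eigenvectors: (-2,1) for λ=1, (-1,1) for λ=3.
From the initial condition, c_1 = 4, c_2 = -3.
q(ln 3) = (4)(3^1)(1) + (-3)(3^3)(1) = -69.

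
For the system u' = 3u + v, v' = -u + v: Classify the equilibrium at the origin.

unstable improper node

A = [[3,1],[-1,1]]; det(A-λI) = λ^2 - 4λ + 4.
repeated λ = 2 with a single eigenvector.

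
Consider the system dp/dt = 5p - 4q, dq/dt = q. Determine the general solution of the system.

Coefficient matrix A = [[5, -4], [0, 1]].
Characteristic polynomial det(A - λI) = λ^2 - 6λ + 5 = 0.
Eigenvalues λ = 5, 1.
For λ=5: (A-λI) row 1 is [0, -4], so an eigenvector is (1, 0).
For λ=1: (A-λI) row 1 is [4, -4], so an eigenvector is (-1, -1).
General solution: C_1e^(5t)(1,0) + C_2e^(t)(-1,-1).

p(t) = C_1e^(5t) - C_2e^(t), q(t) = -C_2e^(t)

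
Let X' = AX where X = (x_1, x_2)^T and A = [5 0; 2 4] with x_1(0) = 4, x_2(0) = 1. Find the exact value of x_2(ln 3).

1377

A = [[5,0],[2,4]]; eigenvalues λ = 5, 4.
Eigenvectors: (-1,-2) for λ=5, (0,-1) for λ=4.
From the initial condition, c_1 = -4, c_2 = 7.
x_2(ln 3) = (-4)(3^5)(-2) + (7)(3^4)(-1) = 1377.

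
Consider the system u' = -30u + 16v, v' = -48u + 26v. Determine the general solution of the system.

Coefficient matrix A = [[-30, 16], [-48, 26]].
Characteristic polynomial det(A - λI) = λ^2 + 4λ - 12 = 0.
Eigenvalues λ = 2, -6.
For λ=2: (A-λI) row 1 is [-32, 16], so an eigenvector is (-1, -2).
For λ=-6: (A-λI) row 1 is [-24, 16], so an eigenvector is (2, 3).
General solution: c_1e^(2t)(-1,-2) + c_2e^(-6t)(2,3).

u(t) = -c_1e^(2t) + 2c_2e^(-6t), v(t) = -2c_1e^(2t) + 3c_2e^(-6t)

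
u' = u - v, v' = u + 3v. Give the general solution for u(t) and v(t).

u(t) = C_1e^(2t) + C_2te^(2t) - C_2e^(2t), v(t) = -C_1e^(2t) - C_2te^(2t)

Coefficient matrix A = [[1, -1], [1, 3]].
Characteristic polynomial det(A - λI) = λ^2 - 4λ + 4 = 0.
Single eigenvalue λ = 2 with algebraic multiplicity 2.
Eigenvector v = (1,-1); generalized eigenvector w with (A-λI)w=v is (-1,0).
General solution: e^(2t)[C_1·v + C_2·(t·v + w)].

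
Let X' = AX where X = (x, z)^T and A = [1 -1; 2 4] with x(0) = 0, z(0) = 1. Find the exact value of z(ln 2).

12

A = [[1,-1],[2,4]]; eigenvalues λ = 3, 2.
Eigenvectors: (1,-2) for λ=3, (1,-1) for λ=2.
From the initial condition, c_1 = -1, c_2 = 1.
z(ln 2) = (-1)(2^3)(-2) + (1)(2^2)(-1) = 12.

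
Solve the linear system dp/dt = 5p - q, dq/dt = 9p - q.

p(t) = -C_1e^(2t) - C_2te^(2t), q(t) = -3C_1e^(2t) - 3C_2te^(2t) + C_2e^(2t)

Coefficient matrix A = [[5, -1], [9, -1]].
Characteristic polynomial det(A - λI) = λ^2 - 4λ + 4 = 0.
Single eigenvalue λ = 2 with algebraic multiplicity 2.
Eigenvector v = (-1,-3); generalized eigenvector w with (A-λI)w=v is (0,1).
General solution: e^(2t)[C_1·v + C_2·(t·v + w)].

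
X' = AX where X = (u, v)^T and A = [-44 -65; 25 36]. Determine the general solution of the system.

Coefficient matrix A = [[-44, -65], [25, 36]].
Characteristic polynomial det(A - λI) = λ^2 + 8λ + 41 = 0.
Eigenvalues λ = -4 ± 5i (complex conjugate pair).
For λ=-4+5i: an eigenvector is (2,-1) - i(-3,2) = (2 + 3i, -1 - 2i).
A real fundamental pair from Re and Im of e^((-4+5i)t)v: X_1 = e^(-4t)(cos(5t)·(2,-1) + sin(5t)·(-3,2)), X_2 = e^(-4t)(sin(5t)·(2,-1) - cos(5t)·(-3,2)).
General solution: K_1X_1 + K_2X_2.

u(t) = -3K_1e^(-4t)sin(5t) + 2K_1e^(-4t)cos(5t) + 2K_2e^(-4t)sin(5t) + 3K_2e^(-4t)cos(5t), v(t) = 2K_1e^(-4t)sin(5t) - K_1e^(-4t)cos(5t) - K_2e^(-4t)sin(5t) - 2K_2e^(-4t)cos(5t)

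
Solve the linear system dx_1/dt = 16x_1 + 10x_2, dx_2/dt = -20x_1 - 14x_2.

x_1(t) = K_1e^(6t) + K_2e^(-4t), x_2(t) = -K_1e^(6t) - 2K_2e^(-4t)

Coefficient matrix A = [[16, 10], [-20, -14]].
Characteristic polynomial det(A - λI) = λ^2 - 2λ - 24 = 0.
Eigenvalues λ = 6, -4.
For λ=6: (A-λI) row 1 is [10, 10], so an eigenvector is (1, -1).
For λ=-4: (A-λI) row 1 is [20, 10], so an eigenvector is (1, -2).
General solution: K_1e^(6t)(1,-1) + K_2e^(-4t)(1,-2).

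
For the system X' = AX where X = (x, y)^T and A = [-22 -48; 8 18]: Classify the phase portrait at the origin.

A = [[-22,-48],[8,18]]; det(A-λI) = λ^2 + 4λ - 12.
λ = -6, 2: opposite signs.

saddle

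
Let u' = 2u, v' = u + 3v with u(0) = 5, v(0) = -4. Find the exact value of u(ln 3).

A = [[2,0],[1,3]]; eigenvalues λ = 3, 2.
Eigenvectors: (0,-1) for λ=3, (-1,1) for λ=2.
From the initial condition, c_1 = -1, c_2 = -5.
u(ln 3) = (-1)(3^3)(0) + (-5)(3^2)(-1) = 45.

45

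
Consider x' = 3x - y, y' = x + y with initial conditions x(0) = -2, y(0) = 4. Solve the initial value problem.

Coefficient matrix A = [[3, -1], [1, 1]].
Characteristic polynomial det(A - λI) = λ^2 - 4λ + 4 = 0.
Single eigenvalue λ = 2 with algebraic multiplicity 2.
Eigenvector v = (1,1); generalized eigenvector w with (A-λI)w=v is (2,1).
General solution: e^(2t)[K_1·v + K_2·(t·v + w)].
Applying x(0)=-2, y(0)=4 gives K_1=10, K_2=-6.

x(t) = -6te^(2t) - 2e^(2t), y(t) = -6te^(2t) + 4e^(2t)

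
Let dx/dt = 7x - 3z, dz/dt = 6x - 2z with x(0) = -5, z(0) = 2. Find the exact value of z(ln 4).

-3016

A = [[7,-3],[6,-2]]; eigenvalues λ = 1, 4.
Eigenvectors: (-1,-2) for λ=1, (1,1) for λ=4.
From the initial condition, c_1 = -7, c_2 = -12.
z(ln 4) = (-7)(4^1)(-2) + (-12)(4^4)(1) = -3016.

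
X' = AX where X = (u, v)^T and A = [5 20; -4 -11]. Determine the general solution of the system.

u(t) = -c_1e^(-3t)sin(4t) + 2c_1e^(-3t)cos(4t) + 2c_2e^(-3t)sin(4t) + c_2e^(-3t)cos(4t), v(t) = -c_1e^(-3t)cos(4t) - c_2e^(-3t)sin(4t)

Coefficient matrix A = [[5, 20], [-4, -11]].
Characteristic polynomial det(A - λI) = λ^2 + 6λ + 25 = 0.
Eigenvalues λ = -3 ± 4i (complex conjugate pair).
For λ=-3+4i: an eigenvector is (2,-1) - i(-1,0) = (2 + i, -1).
A real fundamental pair from Re and Im of e^((-3+4i)t)v: X_1 = e^(-3t)(cos(4t)·(2,-1) + sin(4t)·(-1,0)), X_2 = e^(-3t)(sin(4t)·(2,-1) - cos(4t)·(-1,0)).
General solution: c_1X_1 + c_2X_2.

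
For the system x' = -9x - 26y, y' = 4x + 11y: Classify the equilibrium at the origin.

A = [[-9,-26],[4,11]]; det(A-λI) = λ^2 - 2λ + 5.
λ = 1 ± 2i: positive real part.

unstable spiral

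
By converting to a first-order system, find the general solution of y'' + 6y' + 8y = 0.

Let x_1 = y, x_2 = y'. Then x_1' = x_2 and x_2' = -8x_1 - 6x_2.
A = [[0,1],[-8,-6]]; det(A-λI) = λ^2 + 6λ + 8.
Eigenvalues λ = -4, -2 with eigenvectors (1,-4), (1,-2).

y(t) = C_1e^(-4t) + C_2e^(-2t)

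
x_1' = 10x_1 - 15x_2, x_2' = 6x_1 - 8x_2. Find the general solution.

Coefficient matrix A = [[10, -15], [6, -8]].
Characteristic polynomial det(A - λI) = λ^2 - 2λ + 10 = 0.
Eigenvalues λ = 1 ± 3i (complex conjugate pair).
For λ=1+3i: an eigenvector is (-2,-1) - i(-1,-1) = (-2 + i, -1 + i).
A real fundamental pair from Re and Im of e^((1+3i)t)v: X_1 = e^(t)(cos(3t)·(-2,-1) + sin(3t)·(-1,-1)), X_2 = e^(t)(sin(3t)·(-2,-1) - cos(3t)·(-1,-1)).
General solution: c_1X_1 + c_2X_2.

x_1(t) = -c_1e^(t)sin(3t) - 2c_1e^(t)cos(3t) - 2c_2e^(t)sin(3t) + c_2e^(t)cos(3t), x_2(t) = -c_1e^(t)sin(3t) - c_1e^(t)cos(3t) - c_2e^(t)sin(3t) + c_2e^(t)cos(3t)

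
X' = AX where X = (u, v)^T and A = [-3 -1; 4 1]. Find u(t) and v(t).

u(t) = C_1e^(-t) + C_2te^(-t) - C_2e^(-t), v(t) = -2C_1e^(-t) - 2C_2te^(-t) + C_2e^(-t)

Coefficient matrix A = [[-3, -1], [4, 1]].
Characteristic polynomial det(A - λI) = λ^2 + 2λ + 1 = 0.
Single eigenvalue λ = -1 with algebraic multiplicity 2.
Eigenvector v = (1,-2); generalized eigenvector w with (A-λI)w=v is (-1,1).
General solution: e^(-t)[C_1·v + C_2·(t·v + w)].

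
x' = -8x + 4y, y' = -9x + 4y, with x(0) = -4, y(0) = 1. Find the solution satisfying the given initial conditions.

Coefficient matrix A = [[-8, 4], [-9, 4]].
Characteristic polynomial det(A - λI) = λ^2 + 4λ + 4 = 0.
Single eigenvalue λ = -2 with algebraic multiplicity 2.
Eigenvector v = (-2,-3); generalized eigenvector w with (A-λI)w=v is (-1,-2).
General solution: e^(-2t)[K_1·v + K_2·(t·v + w)].
Applying x(0)=-4, y(0)=1 gives K_1=9, K_2=-14.

x(t) = 28te^(-2t) - 4e^(-2t), y(t) = 42te^(-2t) + e^(-2t)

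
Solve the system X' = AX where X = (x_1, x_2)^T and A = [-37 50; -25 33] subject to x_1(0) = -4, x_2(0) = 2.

x_1(t) = 48e^(-2t)sin(5t) - 4e^(-2t)cos(5t), x_2(t) = 34e^(-2t)sin(5t) + 2e^(-2t)cos(5t)

Coefficient matrix A = [[-37, 50], [-25, 33]].
Characteristic polynomial det(A - λI) = λ^2 + 4λ + 29 = 0.
Eigenvalues λ = -2 ± 5i (complex conjugate pair).
For λ=-2+5i: an eigenvector is (3,2) - i(-1,-1) = (3 + i, 2 + i).
A real fundamental pair from Re and Im of e^((-2+5i)t)v: X_1 = e^(-2t)(cos(5t)·(3,2) + sin(5t)·(-1,-1)), X_2 = e^(-2t)(sin(5t)·(3,2) - cos(5t)·(-1,-1)).
General solution: c_1X_1 + c_2X_2.
Applying x_1(0)=-4, x_2(0)=2 gives c_1=-6, c_2=14.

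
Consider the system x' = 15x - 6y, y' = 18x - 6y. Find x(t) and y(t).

x(t) = C_1e^(3t) + 2C_2e^(6t), y(t) = 2C_1e^(3t) + 3C_2e^(6t)

Coefficient matrix A = [[15, -6], [18, -6]].
Characteristic polynomial det(A - λI) = λ^2 - 9λ + 18 = 0.
Eigenvalues λ = 3, 6.
For λ=3: (A-λI) row 1 is [12, -6], so an eigenvector is (1, 2).
For λ=6: (A-λI) row 1 is [9, -6], so an eigenvector is (2, 3).
General solution: C_1e^(3t)(1,2) + C_2e^(6t)(2,3).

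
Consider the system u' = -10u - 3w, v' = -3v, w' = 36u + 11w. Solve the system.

u(t) = -C_1e^(2t) - C_3e^(-t), v(t) = C_2e^(-3t), w(t) = 4C_1e^(2t) + 3C_3e^(-t)

Coefficient matrix A = [[-10, 0, -3], [0, -3, 0], [36, 0, 11]].
det(A - λI) = 0 gives eigenvalues λ = 2, -3, -1.
For λ=2: eigenvector (-1,0,4).
For λ=-3: eigenvector (0,1,0).
For λ=-1: eigenvector (-1,0,3).
General solution: C_1e^(2t)(-1,0,4) + C_2e^(-3t)(0,1,0) + C_3e^(-t)(-1,0,3).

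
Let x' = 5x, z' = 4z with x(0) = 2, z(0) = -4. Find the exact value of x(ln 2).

64

A = [[5,0],[0,4]]; eigenvalues λ = 4, 5.
Eigenvectors: (0,-1) for λ=4, (1,0) for λ=5.
From the initial condition, c_1 = 4, c_2 = 2.
x(ln 2) = (4)(2^4)(0) + (2)(2^5)(1) = 64.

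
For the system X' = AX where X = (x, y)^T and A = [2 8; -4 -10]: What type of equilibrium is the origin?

stable node

A = [[2,8],[-4,-10]]; det(A-λI) = λ^2 + 8λ + 12.
λ = -2, -6: both negative.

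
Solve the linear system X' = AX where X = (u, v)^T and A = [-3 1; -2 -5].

u(t) = c_1e^(-4t)sin(t) - c_2e^(-4t)cos(t), v(t) = -c_1e^(-4t)sin(t) + c_1e^(-4t)cos(t) + c_2e^(-4t)sin(t) + c_2e^(-4t)cos(t)

Coefficient matrix A = [[-3, 1], [-2, -5]].
Characteristic polynomial det(A - λI) = λ^2 + 8λ + 17 = 0.
Eigenvalues λ = -4 ± i (complex conjugate pair).
For λ=-4+i: an eigenvector is (0,1) - i(1,-1) = (0 - i, 1 + i).
A real fundamental pair from Re and Im of e^((-4+i)t)v: X_1 = e^(-4t)(cos(t)·(0,1) + sin(t)·(1,-1)), X_2 = e^(-4t)(sin(t)·(0,1) - cos(t)·(1,-1)).
General solution: c_1X_1 + c_2X_2.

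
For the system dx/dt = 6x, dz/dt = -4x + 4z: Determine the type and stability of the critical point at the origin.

unstable node

A = [[6,0],[-4,4]]; det(A-λI) = λ^2 - 10λ + 24.
λ = 6, 4: both positive.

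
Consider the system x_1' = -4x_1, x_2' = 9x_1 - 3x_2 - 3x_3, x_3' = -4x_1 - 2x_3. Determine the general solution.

Coefficient matrix A = [[-4, 0, 0], [9, -3, -3], [-4, 0, -2]].
det(A - λI) = 0 gives eigenvalues λ = -4, -2, -3.
For λ=-4: eigenvector (1,-3,2).
For λ=-2: eigenvector (0,-3,1).
For λ=-3: eigenvector (0,1,0).
General solution: c_1e^(-4t)(1,-3,2) + c_2e^(-2t)(0,-3,1) + c_3e^(-3t)(0,1,0).

x_1(t) = c_1e^(-4t), x_2(t) = -3c_1e^(-4t) - 3c_2e^(-2t) + c_3e^(-3t), x_3(t) = 2c_1e^(-4t) + c_2e^(-2t)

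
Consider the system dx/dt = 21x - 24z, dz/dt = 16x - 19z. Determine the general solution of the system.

x(t) = -3C_1e^(5t) + C_2e^(-3t), z(t) = -2C_1e^(5t) + C_2e^(-3t)

Coefficient matrix A = [[21, -24], [16, -19]].
Characteristic polynomial det(A - λI) = λ^2 - 2λ - 15 = 0.
Eigenvalues λ = 5, -3.
For λ=5: (A-λI) row 1 is [16, -24], so an eigenvector is (-3, -2).
For λ=-3: (A-λI) row 1 is [24, -24], so an eigenvector is (1, 1).
General solution: C_1e^(5t)(-3,-2) + C_2e^(-3t)(1,1).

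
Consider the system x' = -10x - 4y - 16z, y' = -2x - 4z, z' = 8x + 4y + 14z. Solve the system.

x(t) = -K_1e^(2t) - 2K_2e^(4t) - 2K_3e^(-2t), y(t) = -K_1e^(2t) - K_2e^(4t), z(t) = K_1e^(2t) + 2K_2e^(4t) + K_3e^(-2t)

Coefficient matrix A = [[-10, -4, -16], [-2, 0, -4], [8, 4, 14]].
det(A - λI) = 0 gives eigenvalues λ = 2, 4, -2.
For λ=2: eigenvector (-1,-1,1).
For λ=4: eigenvector (-2,-1,2).
For λ=-2: eigenvector (-2,0,1).
General solution: K_1e^(2t)(-1,-1,1) + K_2e^(4t)(-2,-1,2) + K_3e^(-2t)(-2,0,1).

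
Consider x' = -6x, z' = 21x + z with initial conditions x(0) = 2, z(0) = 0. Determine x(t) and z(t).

x(t) = 2e^(-6t), z(t) = 6e^(t) - 6e^(-6t)

Coefficient matrix A = [[-6, 0], [21, 1]].
Characteristic polynomial det(A - λI) = λ^2 + 5λ - 6 = 0.
Eigenvalues λ = 1, -6.
For λ=1: (A-λI) row 1 is [-7, 0], so an eigenvector is (0, 1).
For λ=-6: (A-λI) row 2 is [21, 7], so an eigenvector is (1, -3).
General solution: K_1e^(t)(0,1) + K_2e^(-6t)(1,-3).
Applying x(0)=2, z(0)=0 gives K_1=6, K_2=2.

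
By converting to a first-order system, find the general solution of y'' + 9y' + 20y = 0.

Let x_1 = y, x_2 = y'. Then x_1' = x_2 and x_2' = -20x_1 - 9x_2.
A = [[0,1],[-20,-9]]; det(A-λI) = λ^2 + 9λ + 20.
Eigenvalues λ = -4, -5 with eigenvectors (1,-4), (1,-5).

y(t) = K_1e^(-4t) + K_2e^(-5t)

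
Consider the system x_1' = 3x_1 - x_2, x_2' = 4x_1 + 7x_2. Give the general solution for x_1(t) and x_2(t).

Coefficient matrix A = [[3, -1], [4, 7]].
Characteristic polynomial det(A - λI) = λ^2 - 10λ + 25 = 0.
Single eigenvalue λ = 5 with algebraic multiplicity 2.
Eigenvector v = (-1,2); generalized eigenvector w with (A-λI)w=v is (-1,3).
General solution: e^(5t)[K_1·v + K_2·(t·v + w)].

x_1(t) = -K_1e^(5t) - K_2te^(5t) - K_2e^(5t), x_2(t) = 2K_1e^(5t) + 2K_2te^(5t) + 3K_2e^(5t)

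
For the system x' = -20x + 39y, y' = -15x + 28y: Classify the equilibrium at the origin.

A = [[-20,39],[-15,28]]; det(A-λI) = λ^2 - 8λ + 25.
λ = 4 ± 3i: positive real part.

unstable spiral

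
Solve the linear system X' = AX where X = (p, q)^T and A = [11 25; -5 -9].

p(t) = 2K_1e^(t)sin(5t) + K_1e^(t)cos(5t) + K_2e^(t)sin(5t) - 2K_2e^(t)cos(5t), q(t) = -K_1e^(t)sin(5t) + K_2e^(t)cos(5t)

Coefficient matrix A = [[11, 25], [-5, -9]].
Characteristic polynomial det(A - λI) = λ^2 - 2λ + 26 = 0.
Eigenvalues λ = 1 ± 5i (complex conjugate pair).
For λ=1+5i: an eigenvector is (1,0) - i(2,-1) = (1 - 2i, 0 + i).
A real fundamental pair from Re and Im of e^((1+5i)t)v: X_1 = e^(t)(cos(5t)·(1,0) + sin(5t)·(2,-1)), X_2 = e^(t)(sin(5t)·(1,0) - cos(5t)·(2,-1)).
General solution: K_1X_1 + K_2X_2.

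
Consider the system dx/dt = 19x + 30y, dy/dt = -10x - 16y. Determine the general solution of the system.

x(t) = -2c_1e^(4t) + 3c_2e^(-t), y(t) = c_1e^(4t) - 2c_2e^(-t)

Coefficient matrix A = [[19, 30], [-10, -16]].
Characteristic polynomial det(A - λI) = λ^2 - 3λ - 4 = 0.
Eigenvalues λ = 4, -1.
For λ=4: (A-λI) row 1 is [15, 30], so an eigenvector is (-2, 1).
For λ=-1: (A-λI) row 1 is [20, 30], so an eigenvector is (3, -2).
General solution: c_1e^(4t)(-2,1) + c_2e^(-t)(3,-2).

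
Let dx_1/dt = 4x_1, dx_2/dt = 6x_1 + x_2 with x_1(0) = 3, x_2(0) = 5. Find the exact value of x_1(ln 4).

A = [[4,0],[6,1]]; eigenvalues λ = 1, 4.
Eigenvectors: (0,1) for λ=1, (-1,-2) for λ=4.
From the initial condition, c_1 = -1, c_2 = -3.
x_1(ln 4) = (-1)(4^1)(0) + (-3)(4^4)(-1) = 768.

768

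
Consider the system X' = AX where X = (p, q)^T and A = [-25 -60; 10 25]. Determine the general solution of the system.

Coefficient matrix A = [[-25, -60], [10, 25]].
Characteristic polynomial det(A - λI) = λ^2 - 25 = 0.
Eigenvalues λ = -5, 5.
For λ=-5: (A-λI) row 1 is [-20, -60], so an eigenvector is (3, -1).
For λ=5: (A-λI) row 1 is [-30, -60], so an eigenvector is (-2, 1).
General solution: c_1e^(-5t)(3,-1) + c_2e^(5t)(-2,1).

p(t) = 3c_1e^(-5t) - 2c_2e^(5t), q(t) = -c_1e^(-5t) + c_2e^(5t)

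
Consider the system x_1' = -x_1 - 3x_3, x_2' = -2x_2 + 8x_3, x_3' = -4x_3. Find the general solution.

x_1(t) = c_2e^(-t) + c_3e^(-4t), x_2(t) = c_1e^(-2t) - 4c_3e^(-4t), x_3(t) = c_3e^(-4t)

Coefficient matrix A = [[-1, 0, -3], [0, -2, 8], [0, 0, -4]].
det(A - λI) = 0 gives eigenvalues λ = -2, -1, -4.
For λ=-2: eigenvector (0,1,0).
For λ=-1: eigenvector (1,0,0).
For λ=-4: eigenvector (1,-4,1).
General solution: c_1e^(-2t)(0,1,0) + c_2e^(-t)(1,0,0) + c_3e^(-4t)(1,-4,1).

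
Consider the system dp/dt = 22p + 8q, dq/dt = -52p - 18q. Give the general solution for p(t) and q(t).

Coefficient matrix A = [[22, 8], [-52, -18]].
Characteristic polynomial det(A - λI) = λ^2 - 4λ + 20 = 0.
Eigenvalues λ = 2 ± 4i (complex conjugate pair).
For λ=2+4i: an eigenvector is (1,-2) - i(1,-3) = (1 - i, -2 + 3i).
A real fundamental pair from Re and Im of e^((2+4i)t)v: X_1 = e^(2t)(cos(4t)·(1,-2) + sin(4t)·(1,-3)), X_2 = e^(2t)(sin(4t)·(1,-2) - cos(4t)·(1,-3)).
General solution: c_1X_1 + c_2X_2.

p(t) = c_1e^(2t)sin(4t) + c_1e^(2t)cos(4t) + c_2e^(2t)sin(4t) - c_2e^(2t)cos(4t), q(t) = -3c_1e^(2t)sin(4t) - 2c_1e^(2t)cos(4t) - 2c_2e^(2t)sin(4t) + 3c_2e^(2t)cos(4t)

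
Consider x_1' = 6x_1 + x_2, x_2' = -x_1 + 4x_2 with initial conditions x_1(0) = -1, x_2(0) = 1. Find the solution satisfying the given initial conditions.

Coefficient matrix A = [[6, 1], [-1, 4]].
Characteristic polynomial det(A - λI) = λ^2 - 10λ + 25 = 0.
Single eigenvalue λ = 5 with algebraic multiplicity 2.
Eigenvector v = (-1,1); generalized eigenvector w with (A-λI)w=v is (1,-2).
General solution: e^(5t)[c_1·v + c_2·(t·v + w)].
Applying x_1(0)=-1, x_2(0)=1 gives c_1=1, c_2=0.

x_1(t) = -e^(5t), x_2(t) = e^(5t)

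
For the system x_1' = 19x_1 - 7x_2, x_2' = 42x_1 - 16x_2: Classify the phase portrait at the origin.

saddle

A = [[19,-7],[42,-16]]; det(A-λI) = λ^2 - 3λ - 10.
λ = -2, 5: opposite signs.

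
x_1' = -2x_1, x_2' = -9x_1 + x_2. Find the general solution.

Coefficient matrix A = [[-2, 0], [-9, 1]].
Characteristic polynomial det(A - λI) = λ^2 + λ - 2 = 0.
Eigenvalues λ = 1, -2.
For λ=1: (A-λI) row 1 is [-3, 0], so an eigenvector is (0, 1).
For λ=-2: (A-λI) row 2 is [-9, 3], so an eigenvector is (-1, -3).
General solution: C_1e^(t)(0,1) + C_2e^(-2t)(-1,-3).

x_1(t) = -C_2e^(-2t), x_2(t) = C_1e^(t) - 3C_2e^(-2t)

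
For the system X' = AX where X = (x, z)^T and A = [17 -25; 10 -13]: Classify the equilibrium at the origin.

unstable spiral

A = [[17,-25],[10,-13]]; det(A-λI) = λ^2 - 4λ + 29.
λ = 2 ± 5i: positive real part.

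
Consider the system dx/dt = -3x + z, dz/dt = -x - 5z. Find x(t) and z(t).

Coefficient matrix A = [[-3, 1], [-1, -5]].
Characteristic polynomial det(A - λI) = λ^2 + 8λ + 16 = 0.
Single eigenvalue λ = -4 with algebraic multiplicity 2.
Eigenvector v = (-1,1); generalized eigenvector w with (A-λI)w=v is (0,-1).
General solution: e^(-4t)[K_1·v + K_2·(t·v + w)].

x(t) = -K_1e^(-4t) - K_2te^(-4t), z(t) = K_1e^(-4t) + K_2te^(-4t) - K_2e^(-4t)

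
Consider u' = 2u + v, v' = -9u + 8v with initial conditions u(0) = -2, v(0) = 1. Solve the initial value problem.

u(t) = 7te^(5t) - 2e^(5t), v(t) = 21te^(5t) + e^(5t)

Coefficient matrix A = [[2, 1], [-9, 8]].
Characteristic polynomial det(A - λI) = λ^2 - 10λ + 25 = 0.
Single eigenvalue λ = 5 with algebraic multiplicity 2.
Eigenvector v = (-1,-3); generalized eigenvector w with (A-λI)w=v is (0,-1).
General solution: e^(5t)[C_1·v + C_2·(t·v + w)].
Applying u(0)=-2, v(0)=1 gives C_1=2, C_2=-7.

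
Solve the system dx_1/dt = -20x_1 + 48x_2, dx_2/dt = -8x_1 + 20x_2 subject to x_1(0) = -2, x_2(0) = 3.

Coefficient matrix A = [[-20, 48], [-8, 20]].
Characteristic polynomial det(A - λI) = λ^2 - 16 = 0.
Eigenvalues λ = 4, -4.
For λ=4: (A-λI) row 1 is [-24, 48], so an eigenvector is (2, 1).
For λ=-4: (A-λI) row 1 is [-16, 48], so an eigenvector is (3, 1).
General solution: C_1e^(4t)(2,1) + C_2e^(-4t)(3,1).
Applying x_1(0)=-2, x_2(0)=3 gives C_1=11, C_2=-8.

x_1(t) = 22e^(4t) - 24e^(-4t), x_2(t) = 11e^(4t) - 8e^(-4t)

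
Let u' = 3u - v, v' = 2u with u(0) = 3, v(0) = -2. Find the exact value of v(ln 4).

A = [[3,-1],[2,0]]; eigenvalues λ = 2, 1.
Eigenvectors: (-1,-1) for λ=2, (-1,-2) for λ=1.
From the initial condition, c_1 = -8, c_2 = 5.
v(ln 4) = (-8)(4^2)(-1) + (5)(4^1)(-2) = 88.

88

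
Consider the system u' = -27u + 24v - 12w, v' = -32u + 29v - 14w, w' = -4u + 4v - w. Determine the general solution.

Coefficient matrix A = [[-27, 24, -12], [-32, 29, -14], [-4, 4, -1]].
det(A - λI) = 0 gives eigenvalues λ = -3, 1, 3.
For λ=-3: eigenvector (1,1,0).
For λ=1: eigenvector (0,1,2).
For λ=3: eigenvector (-2,-3,-1).
General solution: C_1e^(-3t)(1,1,0) + C_2e^(t)(0,1,2) + C_3e^(3t)(-2,-3,-1).

u(t) = C_1e^(-3t) - 2C_3e^(3t), v(t) = C_1e^(-3t) + C_2e^(t) - 3C_3e^(3t), w(t) = 2C_2e^(t) - C_3e^(3t)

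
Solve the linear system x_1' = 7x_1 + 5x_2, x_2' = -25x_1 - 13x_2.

x_1(t) = K_1e^(-3t)sin(5t) - K_2e^(-3t)cos(5t), x_2(t) = -2K_1e^(-3t)sin(5t) + K_1e^(-3t)cos(5t) + K_2e^(-3t)sin(5t) + 2K_2e^(-3t)cos(5t)

Coefficient matrix A = [[7, 5], [-25, -13]].
Characteristic polynomial det(A - λI) = λ^2 + 6λ + 34 = 0.
Eigenvalues λ = -3 ± 5i (complex conjugate pair).
For λ=-3+5i: an eigenvector is (0,1) - i(1,-2) = (0 - i, 1 + 2i).
A real fundamental pair from Re and Im of e^((-3+5i)t)v: X_1 = e^(-3t)(cos(5t)·(0,1) + sin(5t)·(1,-2)), X_2 = e^(-3t)(sin(5t)·(0,1) - cos(5t)·(1,-2)).
General solution: K_1X_1 + K_2X_2.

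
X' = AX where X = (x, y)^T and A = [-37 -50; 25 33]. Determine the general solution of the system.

Coefficient matrix A = [[-37, -50], [25, 33]].
Characteristic polynomial det(A - λI) = λ^2 + 4λ + 29 = 0.
Eigenvalues λ = -2 ± 5i (complex conjugate pair).
For λ=-2+5i: an eigenvector is (-3,2) - i(1,-1) = (-3 - i, 2 + i).
A real fundamental pair from Re and Im of e^((-2+5i)t)v: X_1 = e^(-2t)(cos(5t)·(-3,2) + sin(5t)·(1,-1)), X_2 = e^(-2t)(sin(5t)·(-3,2) - cos(5t)·(1,-1)).
General solution: C_1X_1 + C_2X_2.

x(t) = C_1e^(-2t)sin(5t) - 3C_1e^(-2t)cos(5t) - 3C_2e^(-2t)sin(5t) - C_2e^(-2t)cos(5t), y(t) = -C_1e^(-2t)sin(5t) + 2C_1e^(-2t)cos(5t) + 2C_2e^(-2t)sin(5t) + C_2e^(-2t)cos(5t)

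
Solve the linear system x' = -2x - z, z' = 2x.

x(t) = c_1e^(-t)cos(t) + c_2e^(-t)sin(t), z(t) = c_1e^(-t)sin(t) - c_1e^(-t)cos(t) - c_2e^(-t)sin(t) - c_2e^(-t)cos(t)

Coefficient matrix A = [[-2, -1], [2, 0]].
Characteristic polynomial det(A - λI) = λ^2 + 2λ + 2 = 0.
Eigenvalues λ = -1 ± i (complex conjugate pair).
For λ=-1+i: an eigenvector is (1,-1) - i(0,1) = (1, -1 - i).
A real fundamental pair from Re and Im of e^((-1+i)t)v: X_1 = e^(-t)(cos(t)·(1,-1) + sin(t)·(0,1)), X_2 = e^(-t)(sin(t)·(1,-1) - cos(t)·(0,1)).
General solution: c_1X_1 + c_2X_2.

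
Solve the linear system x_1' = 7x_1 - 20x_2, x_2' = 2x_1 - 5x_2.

x_1(t) = 3C_1e^(t)sin(2t) + C_1e^(t)cos(2t) + C_2e^(t)sin(2t) - 3C_2e^(t)cos(2t), x_2(t) = C_1e^(t)sin(2t) - C_2e^(t)cos(2t)

Coefficient matrix A = [[7, -20], [2, -5]].
Characteristic polynomial det(A - λI) = λ^2 - 2λ + 5 = 0.
Eigenvalues λ = 1 ± 2i (complex conjugate pair).
For λ=1+2i: an eigenvector is (1,0) - i(3,1) = (1 - 3i, 0 - i).
A real fundamental pair from Re and Im of e^((1+2i)t)v: X_1 = e^(t)(cos(2t)·(1,0) + sin(2t)·(3,1)), X_2 = e^(t)(sin(2t)·(1,0) - cos(2t)·(3,1)).
General solution: C_1X_1 + C_2X_2.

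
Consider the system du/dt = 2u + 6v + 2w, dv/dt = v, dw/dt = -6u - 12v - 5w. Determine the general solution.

Coefficient matrix A = [[2, 6, 2], [0, 1, 0], [-6, -12, -5]].
det(A - λI) = 0 gives eigenvalues λ = -2, -1, 1.
For λ=-2: eigenvector (1,0,-2).
For λ=-1: eigenvector (-2,0,3).
For λ=1: eigenvector (2,1,-4).
General solution: c_1e^(-2t)(1,0,-2) + c_2e^(-t)(-2,0,3) + c_3e^(t)(2,1,-4).

u(t) = c_1e^(-2t) - 2c_2e^(-t) + 2c_3e^(t), v(t) = c_3e^(t), w(t) = -2c_1e^(-2t) + 3c_2e^(-t) - 4c_3e^(t)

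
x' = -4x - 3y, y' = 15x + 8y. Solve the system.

Coefficient matrix A = [[-4, -3], [15, 8]].
Characteristic polynomial det(A - λI) = λ^2 - 4λ + 13 = 0.
Eigenvalues λ = 2 ± 3i (complex conjugate pair).
For λ=2+3i: an eigenvector is (1,-2) - i(0,1) = (1, -2 - i).
A real fundamental pair from Re and Im of e^((2+3i)t)v: X_1 = e^(2t)(cos(3t)·(1,-2) + sin(3t)·(0,1)), X_2 = e^(2t)(sin(3t)·(1,-2) - cos(3t)·(0,1)).
General solution: C_1X_1 + C_2X_2.

x(t) = C_1e^(2t)cos(3t) + C_2e^(2t)sin(3t), y(t) = C_1e^(2t)sin(3t) - 2C_1e^(2t)cos(3t) - 2C_2e^(2t)sin(3t) - C_2e^(2t)cos(3t)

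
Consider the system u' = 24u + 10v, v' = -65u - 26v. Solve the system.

u(t) = C_1e^(-t)sin(5t) - C_1e^(-t)cos(5t) - C_2e^(-t)sin(5t) - C_2e^(-t)cos(5t), v(t) = -2C_1e^(-t)sin(5t) + 3C_1e^(-t)cos(5t) + 3C_2e^(-t)sin(5t) + 2C_2e^(-t)cos(5t)

Coefficient matrix A = [[24, 10], [-65, -26]].
Characteristic polynomial det(A - λI) = λ^2 + 2λ + 26 = 0.
Eigenvalues λ = -1 ± 5i (complex conjugate pair).
For λ=-1+5i: an eigenvector is (-1,3) - i(1,-2) = (-1 - i, 3 + 2i).
A real fundamental pair from Re and Im of e^((-1+5i)t)v: X_1 = e^(-t)(cos(5t)·(-1,3) + sin(5t)·(1,-2)), X_2 = e^(-t)(sin(5t)·(-1,3) - cos(5t)·(1,-2)).
General solution: C_1X_1 + C_2X_2.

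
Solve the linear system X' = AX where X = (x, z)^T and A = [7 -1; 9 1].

Coefficient matrix A = [[7, -1], [9, 1]].
Characteristic polynomial det(A - λI) = λ^2 - 8λ + 16 = 0.
Single eigenvalue λ = 4 with algebraic multiplicity 2.
Eigenvector v = (1,3); generalized eigenvector w with (A-λI)w=v is (0,-1).
General solution: e^(4t)[K_1·v + K_2·(t·v + w)].

x(t) = K_1e^(4t) + K_2te^(4t), z(t) = 3K_1e^(4t) + 3K_2te^(4t) - K_2e^(4t)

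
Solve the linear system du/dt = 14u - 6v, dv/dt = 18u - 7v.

u(t) = -c_1e^(2t) - 2c_2e^(5t), v(t) = -2c_1e^(2t) - 3c_2e^(5t)

Coefficient matrix A = [[14, -6], [18, -7]].
Characteristic polynomial det(A - λI) = λ^2 - 7λ + 10 = 0.
Eigenvalues λ = 2, 5.
For λ=2: (A-λI) row 1 is [12, -6], so an eigenvector is (-1, -2).
For λ=5: (A-λI) row 1 is [9, -6], so an eigenvector is (-2, -3).
General solution: c_1e^(2t)(-1,-2) + c_2e^(5t)(-2,-3).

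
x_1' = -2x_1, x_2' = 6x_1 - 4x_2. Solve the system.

x_1(t) = -K_2e^(-2t), x_2(t) = -K_1e^(-4t) - 3K_2e^(-2t)

Coefficient matrix A = [[-2, 0], [6, -4]].
Characteristic polynomial det(A - λI) = λ^2 + 6λ + 8 = 0.
Eigenvalues λ = -4, -2.
For λ=-4: (A-λI) row 1 is [2, 0], so an eigenvector is (0, -1).
For λ=-2: (A-λI) row 2 is [6, -2], so an eigenvector is (-1, -3).
General solution: K_1e^(-4t)(0,-1) + K_2e^(-2t)(-1,-3).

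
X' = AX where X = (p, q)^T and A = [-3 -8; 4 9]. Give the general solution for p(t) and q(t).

p(t) = c_1e^(5t) + 2c_2e^(t), q(t) = -c_1e^(5t) - c_2e^(t)

Coefficient matrix A = [[-3, -8], [4, 9]].
Characteristic polynomial det(A - λI) = λ^2 - 6λ + 5 = 0.
Eigenvalues λ = 5, 1.
For λ=5: (A-λI) row 1 is [-8, -8], so an eigenvector is (1, -1).
For λ=1: (A-λI) row 1 is [-4, -8], so an eigenvector is (2, -1).
General solution: c_1e^(5t)(1,-1) + c_2e^(t)(2,-1).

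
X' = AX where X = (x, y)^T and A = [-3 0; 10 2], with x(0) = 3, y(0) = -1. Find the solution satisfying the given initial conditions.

x(t) = 3e^(-3t), y(t) = 5e^(2t) - 6e^(-3t)

Coefficient matrix A = [[-3, 0], [10, 2]].
Characteristic polynomial det(A - λI) = λ^2 + λ - 6 = 0.
Eigenvalues λ = -3, 2.
For λ=-3: (A-λI) row 2 is [10, 5], so an eigenvector is (1, -2).
For λ=2: (A-λI) row 1 is [-5, 0], so an eigenvector is (0, 1).
General solution: C_1e^(-3t)(1,-2) + C_2e^(2t)(0,1).
Applying x(0)=3, y(0)=-1 gives C_1=3, C_2=5.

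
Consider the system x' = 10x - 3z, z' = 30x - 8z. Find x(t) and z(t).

Coefficient matrix A = [[10, -3], [30, -8]].
Characteristic polynomial det(A - λI) = λ^2 - 2λ + 10 = 0.
Eigenvalues λ = 1 ± 3i (complex conjugate pair).
For λ=1+3i: an eigenvector is (0,1) - i(-1,-3) = (0 + i, 1 + 3i).
A real fundamental pair from Re and Im of e^((1+3i)t)v: X_1 = e^(t)(cos(3t)·(0,1) + sin(3t)·(-1,-3)), X_2 = e^(t)(sin(3t)·(0,1) - cos(3t)·(-1,-3)).
General solution: c_1X_1 + c_2X_2.

x(t) = -c_1e^(t)sin(3t) + c_2e^(t)cos(3t), z(t) = -3c_1e^(t)sin(3t) + c_1e^(t)cos(3t) + c_2e^(t)sin(3t) + 3c_2e^(t)cos(3t)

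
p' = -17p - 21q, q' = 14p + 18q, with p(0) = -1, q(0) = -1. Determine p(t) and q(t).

Coefficient matrix A = [[-17, -21], [14, 18]].
Characteristic polynomial det(A - λI) = λ^2 - λ - 12 = 0.
Eigenvalues λ = 4, -3.
For λ=4: (A-λI) row 1 is [-21, -21], so an eigenvector is (-1, 1).
For λ=-3: (A-λI) row 1 is [-14, -21], so an eigenvector is (-3, 2).
General solution: C_1e^(4t)(-1,1) + C_2e^(-3t)(-3,2).
Applying p(0)=-1, q(0)=-1 gives C_1=-5, C_2=2.

p(t) = 5e^(4t) - 6e^(-3t), q(t) = -5e^(4t) + 4e^(-3t)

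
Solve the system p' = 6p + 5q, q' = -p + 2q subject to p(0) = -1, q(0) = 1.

p(t) = 3e^(4t)sin(t) - e^(4t)cos(t), q(t) = -e^(4t)sin(t) + e^(4t)cos(t)

Coefficient matrix A = [[6, 5], [-1, 2]].
Characteristic polynomial det(A - λI) = λ^2 - 8λ + 17 = 0.
Eigenvalues λ = 4 ± i (complex conjugate pair).
For λ=4+i: an eigenvector is (-1,0) - i(-2,1) = (-1 + 2i, 0 - i).
A real fundamental pair from Re and Im of e^((4+i)t)v: X_1 = e^(4t)(cos(t)·(-1,0) + sin(t)·(-2,1)), X_2 = e^(4t)(sin(t)·(-1,0) - cos(t)·(-2,1)).
General solution: C_1X_1 + C_2X_2.
Applying p(0)=-1, q(0)=1 gives C_1=-1, C_2=-1.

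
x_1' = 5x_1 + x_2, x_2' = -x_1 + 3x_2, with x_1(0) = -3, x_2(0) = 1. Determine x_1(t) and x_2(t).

x_1(t) = -2te^(4t) - 3e^(4t), x_2(t) = 2te^(4t) + e^(4t)

Coefficient matrix A = [[5, 1], [-1, 3]].
Characteristic polynomial det(A - λI) = λ^2 - 8λ + 16 = 0.
Single eigenvalue λ = 4 with algebraic multiplicity 2.
Eigenvector v = (1,-1); generalized eigenvector w with (A-λI)w=v is (0,1).
General solution: e^(4t)[K_1·v + K_2·(t·v + w)].
Applying x_1(0)=-3, x_2(0)=1 gives K_1=-3, K_2=-2.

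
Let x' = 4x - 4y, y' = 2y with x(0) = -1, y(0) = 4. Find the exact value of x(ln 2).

-112

A = [[4,-4],[0,2]]; eigenvalues λ = 4, 2.
Eigenvectors: (-1,0) for λ=4, (-2,-1) for λ=2.
From the initial condition, c_1 = 9, c_2 = -4.
x(ln 2) = (9)(2^4)(-1) + (-4)(2^2)(-2) = -112.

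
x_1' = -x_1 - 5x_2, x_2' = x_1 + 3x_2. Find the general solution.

x_1(t) = 2K_1e^(t)sin(t) - K_1e^(t)cos(t) - K_2e^(t)sin(t) - 2K_2e^(t)cos(t), x_2(t) = -K_1e^(t)sin(t) + K_2e^(t)cos(t)

Coefficient matrix A = [[-1, -5], [1, 3]].
Characteristic polynomial det(A - λI) = λ^2 - 2λ + 2 = 0.
Eigenvalues λ = 1 ± i (complex conjugate pair).
For λ=1+i: an eigenvector is (-1,0) - i(2,-1) = (-1 - 2i, 0 + i).
A real fundamental pair from Re and Im of e^((1+i)t)v: X_1 = e^(t)(cos(t)·(-1,0) + sin(t)·(2,-1)), X_2 = e^(t)(sin(t)·(-1,0) - cos(t)·(2,-1)).
General solution: K_1X_1 + K_2X_2.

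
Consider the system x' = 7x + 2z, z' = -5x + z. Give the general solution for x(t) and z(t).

x(t) = -K_1e^(4t)sin(t) + K_1e^(4t)cos(t) + K_2e^(4t)sin(t) + K_2e^(4t)cos(t), z(t) = K_1e^(4t)sin(t) - 2K_1e^(4t)cos(t) - 2K_2e^(4t)sin(t) - K_2e^(4t)cos(t)

Coefficient matrix A = [[7, 2], [-5, 1]].
Characteristic polynomial det(A - λI) = λ^2 - 8λ + 17 = 0.
Eigenvalues λ = 4 ± i (complex conjugate pair).
For λ=4+i: an eigenvector is (1,-2) - i(-1,1) = (1 + i, -2 - i).
A real fundamental pair from Re and Im of e^((4+i)t)v: X_1 = e^(4t)(cos(t)·(1,-2) + sin(t)·(-1,1)), X_2 = e^(4t)(sin(t)·(1,-2) - cos(t)·(-1,1)).
General solution: K_1X_1 + K_2X_2.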